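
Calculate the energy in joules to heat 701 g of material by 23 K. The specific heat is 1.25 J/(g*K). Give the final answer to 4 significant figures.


Q = m * cp * dT
Q = 701 * 1.25 * 23
Q = 20150 J


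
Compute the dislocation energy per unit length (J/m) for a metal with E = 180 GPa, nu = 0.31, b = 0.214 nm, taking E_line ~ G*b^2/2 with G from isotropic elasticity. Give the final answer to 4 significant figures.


Step 1: G = E / (2*(1+nu))
G = 180 / (2*(1+0.31)) = 68.7023 GPa = 6.87023e+10 Pa
Step 2: E_line = G*b^2/2
b = 0.214 nm = 2.14e-10 m
E_line = 0.5 * 6.87023e+10 * (2.14e-10)^2 = 1.573e-09 J/m


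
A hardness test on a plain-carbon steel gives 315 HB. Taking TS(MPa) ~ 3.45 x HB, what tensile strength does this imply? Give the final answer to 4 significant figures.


TS (MPa) = 3.45 * HB
TS = 3.45 * 315
TS = 1087 MPa


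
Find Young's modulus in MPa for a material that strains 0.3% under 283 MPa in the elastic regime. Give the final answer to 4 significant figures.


E = sigma / epsilon
epsilon = 0.3% = 3e-03
E = 283 / 3e-03
E = 94330 MPa


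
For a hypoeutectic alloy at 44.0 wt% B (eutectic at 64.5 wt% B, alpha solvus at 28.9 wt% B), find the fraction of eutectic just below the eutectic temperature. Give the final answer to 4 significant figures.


f_primary = (C_e - C0) / (C_e - C_alpha_max)
f_primary = (64.5 - 44.0) / (64.5 - 28.9)
f_primary = 0.575843
f_eutectic = 1 - 0.575843 = 0.4242


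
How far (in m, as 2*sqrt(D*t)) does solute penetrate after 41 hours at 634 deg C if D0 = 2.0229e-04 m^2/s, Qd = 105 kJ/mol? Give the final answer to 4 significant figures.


Step 1: D = D0 * exp(-Qd/(R*T))
T = 907.15 K
D = 2.0229e-04 * exp(-105e3 / (8.314 * 907.15)) = 1.81864e-10 m^2/s
Step 2: L = 2*sqrt(D*t)
t = 41 h = 147600 s
L = 2*sqrt(1.81864e-10 * 147600) = 0.01036 m


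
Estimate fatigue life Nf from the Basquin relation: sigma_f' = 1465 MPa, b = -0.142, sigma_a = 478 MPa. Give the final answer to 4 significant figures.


sigma_a = sigma_f' * (2*Nf)^b
2*Nf = (sigma_a / sigma_f')^(1/b)
2*Nf = (478 / 1465)^(1/-0.142)
2*Nf = 2663.3
Nf = 1332 cycles


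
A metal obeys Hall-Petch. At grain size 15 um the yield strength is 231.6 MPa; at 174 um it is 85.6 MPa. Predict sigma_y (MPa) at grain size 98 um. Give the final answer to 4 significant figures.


sigma_y = sigma0 + k / sqrt(d)
1/sqrt(d1) = 1/sqrt(1.5e-05) = 258.199;  1/sqrt(d2) = 75.8098
k = (sigma1 - sigma2) / (1/sqrt(d1) - 1/sqrt(d2)) = (231.6 - 85.6) / (258.199 - 75.8098) = 0.800486 MPa*m^0.5
sigma0 = sigma1 - k/sqrt(d1) = 231.6 - 0.800486*258.199 = 24.9153 MPa
sigma_y(d3) = 24.9153 + 0.800486 / sqrt(9.8e-05) = 105.8 MPa


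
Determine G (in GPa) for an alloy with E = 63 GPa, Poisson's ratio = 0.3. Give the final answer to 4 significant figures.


G = E / (2*(1+nu))
G = 63 / (2*(1+0.3))
G = 24.23 GPa


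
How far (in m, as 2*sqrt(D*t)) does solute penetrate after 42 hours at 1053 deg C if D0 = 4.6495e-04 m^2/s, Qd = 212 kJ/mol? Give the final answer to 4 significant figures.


Step 1: D = D0 * exp(-Qd/(R*T))
T = 1326.15 K
D = 4.6495e-04 * exp(-212e3 / (8.314 * 1326.15)) = 2.074e-12 m^2/s
Step 2: L = 2*sqrt(D*t)
t = 42 h = 151200 s
L = 2*sqrt(2.074e-12 * 151200) = 1.12e-03 m


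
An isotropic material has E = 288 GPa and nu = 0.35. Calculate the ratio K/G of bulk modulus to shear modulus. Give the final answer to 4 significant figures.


G = E / (2*(1+nu))
G = 288 / (2*(1+0.35)) = 106.667 GPa
K = E / (3*(1-2*nu))
K = 288 / (3*(1-2*0.35)) = 320 GPa
K/G = 320 / 106.667 = 3


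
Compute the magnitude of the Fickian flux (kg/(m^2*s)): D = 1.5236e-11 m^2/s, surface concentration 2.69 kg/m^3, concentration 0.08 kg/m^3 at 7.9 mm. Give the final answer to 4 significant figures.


J = -D * (dC/dx) = D * (C1 - C2) / dx
J = 1.5236e-11 * (2.69 - 0.08) / 7.9e-03
J = 5.034e-09 kg/(m^2*s)


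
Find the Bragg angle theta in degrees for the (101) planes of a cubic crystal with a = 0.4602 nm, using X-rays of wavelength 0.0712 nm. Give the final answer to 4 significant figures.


d = a / sqrt(h^2+k^2+l^2)
d = 0.4602 / sqrt(2) = 0.325411 nm
lambda = 2*d*sin(theta)  =>  sin(theta) = lambda / (2*d)
sin(theta) = 0.0712 / (2 * 0.325411) = 0.1094
theta = 6.281 deg


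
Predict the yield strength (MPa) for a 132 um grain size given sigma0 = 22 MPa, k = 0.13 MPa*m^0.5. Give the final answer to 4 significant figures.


sigma_y = sigma0 + k / sqrt(d)
d = 132 um = 1.32e-04 m
sigma_y = 22 + 0.13 / sqrt(1.32e-04)
sigma_y = 33.32 MPa


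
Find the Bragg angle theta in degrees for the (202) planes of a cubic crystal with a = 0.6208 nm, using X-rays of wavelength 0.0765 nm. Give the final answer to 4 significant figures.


d = a / sqrt(h^2+k^2+l^2)
d = 0.6208 / sqrt(8) = 0.219486 nm
lambda = 2*d*sin(theta)  =>  sin(theta) = lambda / (2*d)
sin(theta) = 0.0765 / (2 * 0.219486) = 0.174271
theta = 10.04 deg


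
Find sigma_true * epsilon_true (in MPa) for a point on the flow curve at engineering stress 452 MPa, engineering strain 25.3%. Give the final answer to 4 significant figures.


sigma_true = sigma_eng * (1 + epsilon_eng)
sigma_true = 452 * (1 + 0.253) = 566.356 MPa
epsilon_true = ln(1 + epsilon_eng)
epsilon_true = ln(1 + 0.253) = 0.225541
sigma_true * epsilon_true = 566.356 * 0.225541 = 127.7 MPa


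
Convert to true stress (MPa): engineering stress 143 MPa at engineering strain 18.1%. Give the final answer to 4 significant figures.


sigma_true = sigma_eng * (1 + epsilon_eng)
sigma_true = 143 * (1 + 0.181)
sigma_true = 168.9 MPa


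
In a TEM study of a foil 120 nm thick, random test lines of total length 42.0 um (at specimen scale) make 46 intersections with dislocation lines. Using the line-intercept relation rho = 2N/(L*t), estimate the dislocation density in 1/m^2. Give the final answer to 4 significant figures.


rho = 2N / (L * t)
L = 42.0 um = 4.2e-05 m, t = 120 nm = 1.2e-07 m
rho = 2 * 46 / (4.2e-05 * 1.2e-07)
rho = 1.825e+13 1/m^2


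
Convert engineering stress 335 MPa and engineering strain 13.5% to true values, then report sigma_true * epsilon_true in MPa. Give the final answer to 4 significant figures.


sigma_true = sigma_eng * (1 + epsilon_eng)
sigma_true = 335 * (1 + 0.135) = 380.225 MPa
epsilon_true = ln(1 + epsilon_eng)
epsilon_true = ln(1 + 0.135) = 0.126633
sigma_true * epsilon_true = 380.225 * 0.126633 = 48.15 MPa


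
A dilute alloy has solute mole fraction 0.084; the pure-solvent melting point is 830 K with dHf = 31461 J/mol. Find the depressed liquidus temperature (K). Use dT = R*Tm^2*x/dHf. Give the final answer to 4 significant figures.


dT = R*Tm^2*x / dHf
dT = 8.314 * 830^2 * 0.084 / 31461
dT = 15.2923 K
T_new = 830 - 15.2923 = 814.7 K


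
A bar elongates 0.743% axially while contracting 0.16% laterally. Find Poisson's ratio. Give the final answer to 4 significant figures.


nu = -epsilon_lat / epsilon_axial
Lateral strain is contraction (negative), so using magnitudes:
nu = 0.16 / 0.743
nu = 0.2153


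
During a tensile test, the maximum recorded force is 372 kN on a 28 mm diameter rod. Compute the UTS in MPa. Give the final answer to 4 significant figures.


A0 = pi*(d/2)^2 = pi*(28/2)^2 = 615.752 mm^2
UTS = F_max / A0 = 372*1000 / 615.752
UTS = 604.1 MPa


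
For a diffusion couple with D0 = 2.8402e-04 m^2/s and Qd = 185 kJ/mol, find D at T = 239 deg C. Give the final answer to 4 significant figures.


D = D0 * exp(-Qd / (R*T))
T = 512.15 K
D = 2.8402e-04 * exp(-185e3 / (8.314 * 512.15))
D = 3.84e-23 m^2/s


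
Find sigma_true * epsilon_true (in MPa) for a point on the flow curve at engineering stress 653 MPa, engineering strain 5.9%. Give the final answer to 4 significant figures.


sigma_true = sigma_eng * (1 + epsilon_eng)
sigma_true = 653 * (1 + 0.059) = 691.527 MPa
epsilon_true = ln(1 + epsilon_eng)
epsilon_true = ln(1 + 0.059) = 0.0573251
sigma_true * epsilon_true = 691.527 * 0.0573251 = 39.64 MPa


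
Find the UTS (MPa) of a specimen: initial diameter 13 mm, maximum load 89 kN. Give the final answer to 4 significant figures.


A0 = pi*(d/2)^2 = pi*(13/2)^2 = 132.732 mm^2
UTS = F_max / A0 = 89*1000 / 132.732
UTS = 670.5 MPa


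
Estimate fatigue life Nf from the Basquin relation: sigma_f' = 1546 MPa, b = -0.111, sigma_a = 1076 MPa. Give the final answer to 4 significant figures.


sigma_a = sigma_f' * (2*Nf)^b
2*Nf = (sigma_a / sigma_f')^(1/b)
2*Nf = (1076 / 1546)^(1/-0.111)
2*Nf = 26.1814
Nf = 13.09 cycles


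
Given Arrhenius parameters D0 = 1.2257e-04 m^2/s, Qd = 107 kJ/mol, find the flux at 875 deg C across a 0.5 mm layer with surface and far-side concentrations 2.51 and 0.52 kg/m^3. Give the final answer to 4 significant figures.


Step 1: D = D0 * exp(-Qd/(R*T))
T = 875 + 273.15 = 1148.15 K
D = 1.2257e-04 * exp(-107e3 / (8.314 * 1148.15)) = 1.66068e-09 m^2/s
Step 2: J = D * (C1 - C2) / dx
J = 1.66068e-09 * (2.51 - 0.52) / 5e-04
J = 6.609e-06 kg/(m^2*s)


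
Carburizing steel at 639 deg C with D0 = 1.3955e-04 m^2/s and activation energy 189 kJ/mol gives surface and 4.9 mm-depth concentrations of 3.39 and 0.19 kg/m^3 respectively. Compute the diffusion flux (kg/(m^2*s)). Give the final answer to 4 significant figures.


Step 1: D = D0 * exp(-Qd/(R*T))
T = 639 + 273.15 = 912.15 K
D = 1.3955e-04 * exp(-189e3 / (8.314 * 912.15)) = 2.09497e-15 m^2/s
Step 2: J = D * (C1 - C2) / dx
J = 2.09497e-15 * (3.39 - 0.19) / 4.9e-03
J = 1.368e-12 kg/(m^2*s)


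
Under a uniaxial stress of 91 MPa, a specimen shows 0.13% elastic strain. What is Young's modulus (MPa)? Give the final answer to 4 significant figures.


E = sigma / epsilon
epsilon = 0.13% = 1.3e-03
E = 91 / 1.3e-03
E = 70000 MPa


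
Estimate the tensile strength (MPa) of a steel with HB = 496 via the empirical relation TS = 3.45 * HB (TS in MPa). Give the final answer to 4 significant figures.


TS (MPa) = 3.45 * HB
TS = 3.45 * 496
TS = 1711 MPa


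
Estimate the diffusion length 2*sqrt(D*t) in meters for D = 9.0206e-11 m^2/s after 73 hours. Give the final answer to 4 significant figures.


t = 73 hr = 262800 s
Diffusion length = 2*sqrt(D*t)
= 2*sqrt(9.0206e-11 * 262800)
= 9.738e-03 m


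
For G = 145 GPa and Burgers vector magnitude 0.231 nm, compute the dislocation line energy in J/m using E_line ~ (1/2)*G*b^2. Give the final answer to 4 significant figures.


E = G*b^2/2
b = 0.231 nm = 2.31e-10 m
G = 145 GPa = 1.45e+11 Pa
E = 0.5 * 1.45e+11 * (2.31e-10)^2
E = 3.869e-09 J/m


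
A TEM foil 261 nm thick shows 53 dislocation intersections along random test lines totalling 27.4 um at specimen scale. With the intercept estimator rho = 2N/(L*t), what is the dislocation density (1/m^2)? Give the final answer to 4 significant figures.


rho = 2N / (L * t)
L = 27.4 um = 2.74e-05 m, t = 261 nm = 2.61e-07 m
rho = 2 * 53 / (2.74e-05 * 2.61e-07)
rho = 1.482e+13 1/m^2


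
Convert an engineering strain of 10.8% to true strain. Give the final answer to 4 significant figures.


epsilon_true = ln(1 + epsilon_eng)
epsilon_true = ln(1 + 0.108)
epsilon_true = 0.1026


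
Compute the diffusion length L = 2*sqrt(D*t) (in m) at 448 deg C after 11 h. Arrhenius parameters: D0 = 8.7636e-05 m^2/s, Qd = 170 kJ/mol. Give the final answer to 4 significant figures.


Step 1: D = D0 * exp(-Qd/(R*T))
T = 721.15 K
D = 8.7636e-05 * exp(-170e3 / (8.314 * 721.15)) = 4.2533e-17 m^2/s
Step 2: L = 2*sqrt(D*t)
t = 11 h = 39600 s
L = 2*sqrt(4.2533e-17 * 39600) = 2.596e-06 m


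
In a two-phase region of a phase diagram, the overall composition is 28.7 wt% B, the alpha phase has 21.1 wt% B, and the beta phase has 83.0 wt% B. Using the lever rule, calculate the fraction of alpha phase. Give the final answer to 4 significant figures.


f_alpha = (C_beta - C0) / (C_beta - C_alpha)
f_alpha = (83.0 - 28.7) / (83.0 - 21.1)
f_alpha = 0.8772


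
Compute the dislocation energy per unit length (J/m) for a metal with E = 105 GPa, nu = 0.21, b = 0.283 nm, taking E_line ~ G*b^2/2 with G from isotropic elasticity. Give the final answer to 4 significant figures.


Step 1: G = E / (2*(1+nu))
G = 105 / (2*(1+0.21)) = 43.3884 GPa = 4.33884e+10 Pa
Step 2: E_line = G*b^2/2
b = 0.283 nm = 2.83e-10 m
E_line = 0.5 * 4.33884e+10 * (2.83e-10)^2 = 1.737e-09 J/m


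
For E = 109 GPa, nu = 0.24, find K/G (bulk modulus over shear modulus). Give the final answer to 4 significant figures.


G = E / (2*(1+nu))
G = 109 / (2*(1+0.24)) = 43.9516 GPa
K = E / (3*(1-2*nu))
K = 109 / (3*(1-2*0.24)) = 69.8718 GPa
K/G = 69.8718 / 43.9516 = 1.59


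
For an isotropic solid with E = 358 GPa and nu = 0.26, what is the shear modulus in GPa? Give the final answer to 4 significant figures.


G = E / (2*(1+nu))
G = 358 / (2*(1+0.26))
G = 142.1 GPa


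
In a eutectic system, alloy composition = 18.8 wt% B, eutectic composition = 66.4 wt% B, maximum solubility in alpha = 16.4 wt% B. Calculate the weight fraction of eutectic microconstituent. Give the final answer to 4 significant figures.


f_primary = (C_e - C0) / (C_e - C_alpha_max)
f_primary = (66.4 - 18.8) / (66.4 - 16.4)
f_primary = 0.952
f_eutectic = 1 - 0.952 = 0.048


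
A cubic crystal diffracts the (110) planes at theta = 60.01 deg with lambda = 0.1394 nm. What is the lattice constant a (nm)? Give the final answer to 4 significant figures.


d = lambda / (2*sin(theta))
d = 0.1394 / (2*sin(60.01 deg))
d = 0.0804745 nm
a = d * sqrt(h^2+k^2+l^2) = 0.0804745 * sqrt(2)
a = 0.1138 nm


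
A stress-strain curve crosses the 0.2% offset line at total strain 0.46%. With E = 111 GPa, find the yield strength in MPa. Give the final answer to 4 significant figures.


Offset strain = 0.002
Elastic strain at yield = total_strain - offset = 4.6e-03 - 0.002 = 2.6e-03
sigma_y = E * elastic_strain = 111000 * 2.6e-03
sigma_y = 288.6 MPa


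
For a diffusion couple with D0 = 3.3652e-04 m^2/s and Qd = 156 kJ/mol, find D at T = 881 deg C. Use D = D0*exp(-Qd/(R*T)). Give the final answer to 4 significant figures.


D = D0 * exp(-Qd / (R*T))
T = 1154.15 K
D = 3.3652e-04 * exp(-156e3 / (8.314 * 1154.15))
D = 2.927e-11 m^2/s


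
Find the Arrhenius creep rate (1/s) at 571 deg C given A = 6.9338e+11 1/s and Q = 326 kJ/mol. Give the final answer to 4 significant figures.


rate = A * exp(-Q / (R*T))
T = 571 + 273.15 = 844.15 K
rate = 6.9338e+11 * exp(-326e3 / (8.314 * 844.15))
rate = 4.655e-09 1/s


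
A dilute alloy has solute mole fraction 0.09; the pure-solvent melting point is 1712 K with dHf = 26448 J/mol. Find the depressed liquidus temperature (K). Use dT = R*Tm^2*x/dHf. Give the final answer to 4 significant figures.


dT = R*Tm^2*x / dHf
dT = 8.314 * 1712^2 * 0.09 / 26448
dT = 82.9215 K
T_new = 1712 - 82.9215 = 1629 K


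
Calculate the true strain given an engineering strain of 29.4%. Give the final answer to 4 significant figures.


epsilon_true = ln(1 + epsilon_eng)
epsilon_true = ln(1 + 0.294)
epsilon_true = 0.2577


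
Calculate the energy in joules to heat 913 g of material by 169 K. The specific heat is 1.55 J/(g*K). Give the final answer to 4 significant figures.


Q = m * cp * dT
Q = 913 * 1.55 * 169
Q = 239200 J


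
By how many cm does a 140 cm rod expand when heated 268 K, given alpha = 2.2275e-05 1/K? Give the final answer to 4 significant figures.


dL = L0 * alpha * dT
dL = 140 * 2.2275e-05 * 268
dL = 0.8358 cm


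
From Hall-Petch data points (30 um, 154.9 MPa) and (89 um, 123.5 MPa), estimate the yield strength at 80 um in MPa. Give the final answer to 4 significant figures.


sigma_y = sigma0 + k / sqrt(d)
1/sqrt(d1) = 1/sqrt(3e-05) = 182.574;  1/sqrt(d2) = 106
k = (sigma1 - sigma2) / (1/sqrt(d1) - 1/sqrt(d2)) = (154.9 - 123.5) / (182.574 - 106) = 0.410059 MPa*m^0.5
sigma0 = sigma1 - k/sqrt(d1) = 154.9 - 0.410059*182.574 = 80.0339 MPa
sigma_y(d3) = 80.0339 + 0.410059 / sqrt(8e-05) = 125.9 MPa


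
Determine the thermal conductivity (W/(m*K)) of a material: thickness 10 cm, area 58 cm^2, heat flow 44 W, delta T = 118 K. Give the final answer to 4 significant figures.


k = Q*L / (A*dT)
L = 0.1 m, A = 5.8e-03 m^2
k = 44 * 0.1 / (5.8e-03 * 118)
k = 6.429 W/(m*K)


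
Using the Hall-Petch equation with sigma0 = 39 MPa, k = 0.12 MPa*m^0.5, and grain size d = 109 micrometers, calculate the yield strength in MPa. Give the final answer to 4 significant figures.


sigma_y = sigma0 + k / sqrt(d)
d = 109 um = 1.09e-04 m
sigma_y = 39 + 0.12 / sqrt(1.09e-04)
sigma_y = 50.49 MPa


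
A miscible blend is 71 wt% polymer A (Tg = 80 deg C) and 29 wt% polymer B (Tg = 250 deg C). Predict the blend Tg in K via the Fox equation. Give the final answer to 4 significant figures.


1/Tg = w1/Tg1 + w2/Tg2 (in Kelvin)
Tg1 = 353.15 K, Tg2 = 523.15 K
1/Tg = 0.71/353.15 + 0.29/523.15
Tg = 389.9 K


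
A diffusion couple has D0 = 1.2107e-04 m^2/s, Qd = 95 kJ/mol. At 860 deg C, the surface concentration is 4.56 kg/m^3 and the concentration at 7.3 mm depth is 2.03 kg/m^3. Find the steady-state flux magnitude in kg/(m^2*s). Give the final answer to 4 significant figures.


Step 1: D = D0 * exp(-Qd/(R*T))
T = 860 + 273.15 = 1133.15 K
D = 1.2107e-04 * exp(-95e3 / (8.314 * 1133.15)) = 5.0545e-09 m^2/s
Step 2: J = D * (C1 - C2) / dx
J = 5.0545e-09 * (4.56 - 2.03) / 7.3e-03
J = 1.752e-06 kg/(m^2*s)


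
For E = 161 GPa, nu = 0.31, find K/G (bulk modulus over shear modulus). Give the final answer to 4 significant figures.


G = E / (2*(1+nu))
G = 161 / (2*(1+0.31)) = 61.4504 GPa
K = E / (3*(1-2*nu))
K = 161 / (3*(1-2*0.31)) = 141.228 GPa
K/G = 141.228 / 61.4504 = 2.298


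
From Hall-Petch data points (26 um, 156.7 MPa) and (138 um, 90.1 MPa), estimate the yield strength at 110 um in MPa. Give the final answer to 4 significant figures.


sigma_y = sigma0 + k / sqrt(d)
1/sqrt(d1) = 1/sqrt(2.6e-05) = 196.116;  1/sqrt(d2) = 85.1257
k = (sigma1 - sigma2) / (1/sqrt(d1) - 1/sqrt(d2)) = (156.7 - 90.1) / (196.116 - 85.1257) = 0.600051 MPa*m^0.5
sigma0 = sigma1 - k/sqrt(d1) = 156.7 - 0.600051*196.116 = 39.0202 MPa
sigma_y(d3) = 39.0202 + 0.600051 / sqrt(1.1e-04) = 96.23 MPa


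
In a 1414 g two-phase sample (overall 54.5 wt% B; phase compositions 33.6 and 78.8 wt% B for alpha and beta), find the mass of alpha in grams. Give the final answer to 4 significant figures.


f_alpha = (C_beta - C0) / (C_beta - C_alpha)
f_alpha = (78.8 - 54.5) / (78.8 - 33.6) = 0.537611
m_alpha = f_alpha * m_total = 0.537611 * 1414 = 760.2 g


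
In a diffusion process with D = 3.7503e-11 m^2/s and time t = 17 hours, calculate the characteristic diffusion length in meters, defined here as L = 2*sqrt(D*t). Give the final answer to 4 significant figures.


t = 17 hr = 61200 s
Diffusion length = 2*sqrt(D*t)
= 2*sqrt(3.7503e-11 * 61200)
= 3.03e-03 m


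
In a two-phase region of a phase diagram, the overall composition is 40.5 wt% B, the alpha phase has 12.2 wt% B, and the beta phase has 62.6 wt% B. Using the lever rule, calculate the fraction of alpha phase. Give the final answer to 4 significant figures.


f_alpha = (C_beta - C0) / (C_beta - C_alpha)
f_alpha = (62.6 - 40.5) / (62.6 - 12.2)
f_alpha = 0.4385


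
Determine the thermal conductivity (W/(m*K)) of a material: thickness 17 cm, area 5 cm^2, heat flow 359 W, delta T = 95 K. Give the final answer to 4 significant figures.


k = Q*L / (A*dT)
L = 0.17 m, A = 5e-04 m^2
k = 359 * 0.17 / (5e-04 * 95)
k = 1285 W/(m*K)


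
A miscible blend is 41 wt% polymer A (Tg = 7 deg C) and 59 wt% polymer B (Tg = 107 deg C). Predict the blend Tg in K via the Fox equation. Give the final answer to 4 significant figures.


1/Tg = w1/Tg1 + w2/Tg2 (in Kelvin)
Tg1 = 280.15 K, Tg2 = 380.15 K
1/Tg = 0.41/280.15 + 0.59/380.15
Tg = 331.6 K


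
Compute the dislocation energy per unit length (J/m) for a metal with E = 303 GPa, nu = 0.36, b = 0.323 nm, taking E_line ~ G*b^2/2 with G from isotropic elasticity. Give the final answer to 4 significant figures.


Step 1: G = E / (2*(1+nu))
G = 303 / (2*(1+0.36)) = 111.397 GPa = 1.11397e+11 Pa
Step 2: E_line = G*b^2/2
b = 0.323 nm = 3.23e-10 m
E_line = 0.5 * 1.11397e+11 * (3.23e-10)^2 = 5.811e-09 J/m


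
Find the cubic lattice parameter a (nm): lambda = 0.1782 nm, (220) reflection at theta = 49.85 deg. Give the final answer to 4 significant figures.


d = lambda / (2*sin(theta))
d = 0.1782 / (2*sin(49.85 deg))
d = 0.116568 nm
a = d * sqrt(h^2+k^2+l^2) = 0.116568 * sqrt(8)
a = 0.3297 nm


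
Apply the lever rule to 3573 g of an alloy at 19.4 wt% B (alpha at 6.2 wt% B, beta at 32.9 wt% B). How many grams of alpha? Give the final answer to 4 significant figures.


f_alpha = (C_beta - C0) / (C_beta - C_alpha)
f_alpha = (32.9 - 19.4) / (32.9 - 6.2) = 0.505618
m_alpha = f_alpha * m_total = 0.505618 * 3573 = 1807 g


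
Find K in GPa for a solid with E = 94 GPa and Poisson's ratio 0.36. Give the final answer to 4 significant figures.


K = E / (3*(1-2*nu))
K = 94 / (3*(1-2*0.36))
K = 111.9 GPa


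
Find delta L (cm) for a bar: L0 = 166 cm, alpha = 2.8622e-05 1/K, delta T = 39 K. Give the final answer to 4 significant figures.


dL = L0 * alpha * dT
dL = 166 * 2.8622e-05 * 39
dL = 0.1853 cm


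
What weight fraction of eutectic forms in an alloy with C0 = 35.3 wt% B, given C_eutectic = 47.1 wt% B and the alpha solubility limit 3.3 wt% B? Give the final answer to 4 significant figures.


f_primary = (C_e - C0) / (C_e - C_alpha_max)
f_primary = (47.1 - 35.3) / (47.1 - 3.3)
f_primary = 0.269406
f_eutectic = 1 - 0.269406 = 0.7306


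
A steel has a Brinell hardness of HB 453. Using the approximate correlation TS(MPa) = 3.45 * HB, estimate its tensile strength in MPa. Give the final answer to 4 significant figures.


TS (MPa) = 3.45 * HB
TS = 3.45 * 453
TS = 1563 MPa


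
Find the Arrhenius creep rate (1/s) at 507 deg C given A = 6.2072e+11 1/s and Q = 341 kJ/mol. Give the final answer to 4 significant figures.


rate = A * exp(-Q / (R*T))
T = 507 + 273.15 = 780.15 K
rate = 6.2072e+11 * exp(-341e3 / (8.314 * 780.15))
rate = 9.132e-12 1/s


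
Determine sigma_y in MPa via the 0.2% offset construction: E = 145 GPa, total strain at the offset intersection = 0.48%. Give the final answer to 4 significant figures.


Offset strain = 0.002
Elastic strain at yield = total_strain - offset = 4.8e-03 - 0.002 = 2.8e-03
sigma_y = E * elastic_strain = 145000 * 2.8e-03
sigma_y = 406 MPa


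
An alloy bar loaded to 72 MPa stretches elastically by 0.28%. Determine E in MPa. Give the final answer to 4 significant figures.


E = sigma / epsilon
epsilon = 0.28% = 2.8e-03
E = 72 / 2.8e-03
E = 25710 MPa


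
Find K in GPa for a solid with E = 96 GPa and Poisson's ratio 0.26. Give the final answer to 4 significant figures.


K = E / (3*(1-2*nu))
K = 96 / (3*(1-2*0.26))
K = 66.67 GPa


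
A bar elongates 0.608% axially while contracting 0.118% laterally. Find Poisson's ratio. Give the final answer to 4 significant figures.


nu = -epsilon_lat / epsilon_axial
Lateral strain is contraction (negative), so using magnitudes:
nu = 0.118 / 0.608
nu = 0.1941


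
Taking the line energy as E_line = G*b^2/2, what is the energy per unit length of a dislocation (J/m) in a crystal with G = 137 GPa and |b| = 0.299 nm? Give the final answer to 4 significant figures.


E = G*b^2/2
b = 0.299 nm = 2.99e-10 m
G = 137 GPa = 1.37e+11 Pa
E = 0.5 * 1.37e+11 * (2.99e-10)^2
E = 6.124e-09 J/m


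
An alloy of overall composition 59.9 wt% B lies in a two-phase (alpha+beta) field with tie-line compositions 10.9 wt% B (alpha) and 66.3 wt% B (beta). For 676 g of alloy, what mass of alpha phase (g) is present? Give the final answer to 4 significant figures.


f_alpha = (C_beta - C0) / (C_beta - C_alpha)
f_alpha = (66.3 - 59.9) / (66.3 - 10.9) = 0.115523
m_alpha = f_alpha * m_total = 0.115523 * 676 = 78.09 g


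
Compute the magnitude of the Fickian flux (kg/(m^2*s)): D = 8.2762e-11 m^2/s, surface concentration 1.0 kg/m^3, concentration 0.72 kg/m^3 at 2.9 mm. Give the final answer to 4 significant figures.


J = -D * (dC/dx) = D * (C1 - C2) / dx
J = 8.2762e-11 * (1.0 - 0.72) / 2.9e-03
J = 7.991e-09 kg/(m^2*s)


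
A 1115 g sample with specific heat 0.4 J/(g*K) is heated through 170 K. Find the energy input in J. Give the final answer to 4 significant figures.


Q = m * cp * dT
Q = 1115 * 0.4 * 170
Q = 75820 J


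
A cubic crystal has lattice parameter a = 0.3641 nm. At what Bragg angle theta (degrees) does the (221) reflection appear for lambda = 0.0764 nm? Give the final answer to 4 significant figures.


d = a / sqrt(h^2+k^2+l^2)
d = 0.3641 / sqrt(9) = 0.121367 nm
lambda = 2*d*sin(theta)  =>  sin(theta) = lambda / (2*d)
sin(theta) = 0.0764 / (2 * 0.121367) = 0.314749
theta = 18.35 deg


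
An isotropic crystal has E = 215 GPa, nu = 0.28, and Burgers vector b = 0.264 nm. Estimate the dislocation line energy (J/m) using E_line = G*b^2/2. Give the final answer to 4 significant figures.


Step 1: G = E / (2*(1+nu))
G = 215 / (2*(1+0.28)) = 83.9844 GPa = 8.39844e+10 Pa
Step 2: E_line = G*b^2/2
b = 0.264 nm = 2.64e-10 m
E_line = 0.5 * 8.39844e+10 * (2.64e-10)^2 = 2.927e-09 J/m


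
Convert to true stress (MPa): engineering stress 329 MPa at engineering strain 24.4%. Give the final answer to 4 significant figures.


sigma_true = sigma_eng * (1 + epsilon_eng)
sigma_true = 329 * (1 + 0.244)
sigma_true = 409.3 MPa


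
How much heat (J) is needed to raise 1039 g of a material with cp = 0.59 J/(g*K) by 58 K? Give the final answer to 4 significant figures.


Q = m * cp * dT
Q = 1039 * 0.59 * 58
Q = 35550 J


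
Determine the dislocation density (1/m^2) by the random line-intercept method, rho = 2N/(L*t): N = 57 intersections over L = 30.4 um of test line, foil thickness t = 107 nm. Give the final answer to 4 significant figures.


rho = 2N / (L * t)
L = 30.4 um = 3.04e-05 m, t = 107 nm = 1.07e-07 m
rho = 2 * 57 / (3.04e-05 * 1.07e-07)
rho = 3.505e+13 1/m^2


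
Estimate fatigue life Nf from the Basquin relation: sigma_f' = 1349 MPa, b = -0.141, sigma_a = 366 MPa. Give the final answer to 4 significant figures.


sigma_a = sigma_f' * (2*Nf)^b
2*Nf = (sigma_a / sigma_f')^(1/b)
2*Nf = (366 / 1349)^(1/-0.141)
2*Nf = 10422
Nf = 5211 cycles


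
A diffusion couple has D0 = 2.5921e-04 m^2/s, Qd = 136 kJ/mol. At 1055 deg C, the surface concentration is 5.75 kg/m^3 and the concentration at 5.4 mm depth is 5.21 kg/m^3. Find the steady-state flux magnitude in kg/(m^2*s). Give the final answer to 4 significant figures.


Step 1: D = D0 * exp(-Qd/(R*T))
T = 1055 + 273.15 = 1328.15 K
D = 2.5921e-04 * exp(-136e3 / (8.314 * 1328.15)) = 1.16073e-09 m^2/s
Step 2: J = D * (C1 - C2) / dx
J = 1.16073e-09 * (5.75 - 5.21) / 5.4e-03
J = 1.161e-07 kg/(m^2*s)


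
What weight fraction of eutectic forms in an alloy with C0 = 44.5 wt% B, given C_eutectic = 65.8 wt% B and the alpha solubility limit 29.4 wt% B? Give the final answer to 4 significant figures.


f_primary = (C_e - C0) / (C_e - C_alpha_max)
f_primary = (65.8 - 44.5) / (65.8 - 29.4)
f_primary = 0.585165
f_eutectic = 1 - 0.585165 = 0.4148


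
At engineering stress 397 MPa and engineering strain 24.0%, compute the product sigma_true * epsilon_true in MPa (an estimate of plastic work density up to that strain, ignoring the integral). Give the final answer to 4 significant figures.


sigma_true = sigma_eng * (1 + epsilon_eng)
sigma_true = 397 * (1 + 0.24) = 492.28 MPa
epsilon_true = ln(1 + epsilon_eng)
epsilon_true = ln(1 + 0.24) = 0.215111
sigma_true * epsilon_true = 492.28 * 0.215111 = 105.9 MPa


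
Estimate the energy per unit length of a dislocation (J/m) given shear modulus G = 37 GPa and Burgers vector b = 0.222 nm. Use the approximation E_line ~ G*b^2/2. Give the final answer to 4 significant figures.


E = G*b^2/2
b = 0.222 nm = 2.22e-10 m
G = 37 GPa = 3.7e+10 Pa
E = 0.5 * 3.7e+10 * (2.22e-10)^2
E = 9.118e-10 J/m


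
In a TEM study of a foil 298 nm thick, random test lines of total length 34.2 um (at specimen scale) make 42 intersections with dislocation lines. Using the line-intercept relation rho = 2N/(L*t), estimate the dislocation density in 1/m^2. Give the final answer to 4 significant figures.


rho = 2N / (L * t)
L = 34.2 um = 3.42e-05 m, t = 298 nm = 2.98e-07 m
rho = 2 * 42 / (3.42e-05 * 2.98e-07)
rho = 8.242e+12 1/m^2


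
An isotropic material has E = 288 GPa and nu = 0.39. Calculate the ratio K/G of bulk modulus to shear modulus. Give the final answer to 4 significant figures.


G = E / (2*(1+nu))
G = 288 / (2*(1+0.39)) = 103.597 GPa
K = E / (3*(1-2*nu))
K = 288 / (3*(1-2*0.39)) = 436.364 GPa
K/G = 436.364 / 103.597 = 4.212


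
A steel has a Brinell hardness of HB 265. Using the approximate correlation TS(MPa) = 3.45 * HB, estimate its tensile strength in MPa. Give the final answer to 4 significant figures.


TS (MPa) = 3.45 * HB
TS = 3.45 * 265
TS = 914.3 MPa


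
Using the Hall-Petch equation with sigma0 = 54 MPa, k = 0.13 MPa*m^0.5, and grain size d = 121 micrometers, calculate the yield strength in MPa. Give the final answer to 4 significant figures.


sigma_y = sigma0 + k / sqrt(d)
d = 121 um = 1.21e-04 m
sigma_y = 54 + 0.13 / sqrt(1.21e-04)
sigma_y = 65.82 MPa


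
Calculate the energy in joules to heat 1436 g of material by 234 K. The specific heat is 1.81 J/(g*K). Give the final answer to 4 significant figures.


Q = m * cp * dT
Q = 1436 * 1.81 * 234
Q = 608200 J


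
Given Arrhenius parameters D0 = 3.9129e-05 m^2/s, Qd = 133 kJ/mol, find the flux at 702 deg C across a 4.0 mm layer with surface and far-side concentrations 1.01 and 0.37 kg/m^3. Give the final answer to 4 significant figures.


Step 1: D = D0 * exp(-Qd/(R*T))
T = 702 + 273.15 = 975.15 K
D = 3.9129e-05 * exp(-133e3 / (8.314 * 975.15)) = 2.93763e-12 m^2/s
Step 2: J = D * (C1 - C2) / dx
J = 2.93763e-12 * (1.01 - 0.37) / 4e-03
J = 4.7e-10 kg/(m^2*s)


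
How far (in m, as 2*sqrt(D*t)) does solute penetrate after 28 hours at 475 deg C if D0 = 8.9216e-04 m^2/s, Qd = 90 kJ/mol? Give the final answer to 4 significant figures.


Step 1: D = D0 * exp(-Qd/(R*T))
T = 748.15 K
D = 8.9216e-04 * exp(-90e3 / (8.314 * 748.15)) = 4.64044e-10 m^2/s
Step 2: L = 2*sqrt(D*t)
t = 28 h = 100800 s
L = 2*sqrt(4.64044e-10 * 100800) = 0.01368 m


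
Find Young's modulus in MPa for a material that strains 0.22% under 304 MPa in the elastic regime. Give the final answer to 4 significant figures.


E = sigma / epsilon
epsilon = 0.22% = 2.2e-03
E = 304 / 2.2e-03
E = 138200 MPa


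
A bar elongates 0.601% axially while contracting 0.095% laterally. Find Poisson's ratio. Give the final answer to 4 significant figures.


nu = -epsilon_lat / epsilon_axial
Lateral strain is contraction (negative), so using magnitudes:
nu = 0.095 / 0.601
nu = 0.1581


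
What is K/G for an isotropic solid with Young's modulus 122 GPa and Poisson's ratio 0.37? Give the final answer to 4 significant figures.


G = E / (2*(1+nu))
G = 122 / (2*(1+0.37)) = 44.5255 GPa
K = E / (3*(1-2*nu))
K = 122 / (3*(1-2*0.37)) = 156.41 GPa
K/G = 156.41 / 44.5255 = 3.513


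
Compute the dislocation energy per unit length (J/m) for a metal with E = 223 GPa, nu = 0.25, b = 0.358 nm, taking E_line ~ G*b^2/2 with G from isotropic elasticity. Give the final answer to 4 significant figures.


Step 1: G = E / (2*(1+nu))
G = 223 / (2*(1+0.25)) = 89.2 GPa = 8.92e+10 Pa
Step 2: E_line = G*b^2/2
b = 0.358 nm = 3.58e-10 m
E_line = 0.5 * 8.92e+10 * (3.58e-10)^2 = 5.716e-09 J/m


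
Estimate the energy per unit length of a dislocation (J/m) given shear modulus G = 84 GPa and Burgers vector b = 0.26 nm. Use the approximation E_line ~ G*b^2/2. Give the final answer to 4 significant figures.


E = G*b^2/2
b = 0.26 nm = 2.6e-10 m
G = 84 GPa = 8.4e+10 Pa
E = 0.5 * 8.4e+10 * (2.6e-10)^2
E = 2.839e-09 J/m


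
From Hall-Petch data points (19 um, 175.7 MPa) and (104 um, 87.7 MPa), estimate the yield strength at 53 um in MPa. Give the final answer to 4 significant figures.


sigma_y = sigma0 + k / sqrt(d)
1/sqrt(d1) = 1/sqrt(1.9e-05) = 229.416;  1/sqrt(d2) = 98.0581
k = (sigma1 - sigma2) / (1/sqrt(d1) - 1/sqrt(d2)) = (175.7 - 87.7) / (229.416 - 98.0581) = 0.669927 MPa*m^0.5
sigma0 = sigma1 - k/sqrt(d1) = 175.7 - 0.669927*229.416 = 22.0083 MPa
sigma_y(d3) = 22.0083 + 0.669927 / sqrt(5.3e-05) = 114 MPa


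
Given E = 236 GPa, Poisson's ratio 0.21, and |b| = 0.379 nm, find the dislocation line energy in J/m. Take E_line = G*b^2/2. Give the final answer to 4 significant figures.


Step 1: G = E / (2*(1+nu))
G = 236 / (2*(1+0.21)) = 97.5207 GPa = 9.75207e+10 Pa
Step 2: E_line = G*b^2/2
b = 0.379 nm = 3.79e-10 m
E_line = 0.5 * 9.75207e+10 * (3.79e-10)^2 = 7.004e-09 J/m


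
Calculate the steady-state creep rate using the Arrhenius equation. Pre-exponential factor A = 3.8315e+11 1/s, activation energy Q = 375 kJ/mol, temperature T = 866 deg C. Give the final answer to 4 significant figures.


rate = A * exp(-Q / (R*T))
T = 866 + 273.15 = 1139.15 K
rate = 3.8315e+11 * exp(-375e3 / (8.314 * 1139.15))
rate = 2.441e-06 1/s


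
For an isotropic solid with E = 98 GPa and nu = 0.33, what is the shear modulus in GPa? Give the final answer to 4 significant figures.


G = E / (2*(1+nu))
G = 98 / (2*(1+0.33))
G = 36.84 GPa


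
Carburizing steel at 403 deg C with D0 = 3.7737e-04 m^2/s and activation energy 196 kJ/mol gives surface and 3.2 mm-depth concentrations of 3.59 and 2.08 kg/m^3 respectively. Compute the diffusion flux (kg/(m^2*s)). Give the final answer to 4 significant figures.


Step 1: D = D0 * exp(-Qd/(R*T))
T = 403 + 273.15 = 676.15 K
D = 3.7737e-04 * exp(-196e3 / (8.314 * 676.15)) = 2.72035e-19 m^2/s
Step 2: J = D * (C1 - C2) / dx
J = 2.72035e-19 * (3.59 - 2.08) / 3.2e-03
J = 1.284e-16 kg/(m^2*s)


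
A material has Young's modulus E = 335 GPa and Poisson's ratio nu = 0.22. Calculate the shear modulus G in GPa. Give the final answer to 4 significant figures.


G = E / (2*(1+nu))
G = 335 / (2*(1+0.22))
G = 137.3 GPa


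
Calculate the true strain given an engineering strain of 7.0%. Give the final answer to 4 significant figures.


epsilon_true = ln(1 + epsilon_eng)
epsilon_true = ln(1 + 0.07)
epsilon_true = 0.06766


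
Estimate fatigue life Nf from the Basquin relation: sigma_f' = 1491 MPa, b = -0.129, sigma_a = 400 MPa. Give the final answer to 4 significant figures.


sigma_a = sigma_f' * (2*Nf)^b
2*Nf = (sigma_a / sigma_f')^(1/b)
2*Nf = (400 / 1491)^(1/-0.129)
2*Nf = 26890.2
Nf = 13450 cycles


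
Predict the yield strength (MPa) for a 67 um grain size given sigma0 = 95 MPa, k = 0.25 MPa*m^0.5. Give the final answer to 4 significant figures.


sigma_y = sigma0 + k / sqrt(d)
d = 67 um = 6.7e-05 m
sigma_y = 95 + 0.25 / sqrt(6.7e-05)
sigma_y = 125.5 MPa


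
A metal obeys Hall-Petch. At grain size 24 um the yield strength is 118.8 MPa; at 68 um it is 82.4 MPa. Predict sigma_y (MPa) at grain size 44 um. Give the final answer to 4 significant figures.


sigma_y = sigma0 + k / sqrt(d)
1/sqrt(d1) = 1/sqrt(2.4e-05) = 204.124;  1/sqrt(d2) = 121.268
k = (sigma1 - sigma2) / (1/sqrt(d1) - 1/sqrt(d2)) = (118.8 - 82.4) / (204.124 - 121.268) = 0.439315 MPa*m^0.5
sigma0 = sigma1 - k/sqrt(d1) = 118.8 - 0.439315*204.124 = 29.1253 MPa
sigma_y(d3) = 29.1253 + 0.439315 / sqrt(4.4e-05) = 95.35 MPa


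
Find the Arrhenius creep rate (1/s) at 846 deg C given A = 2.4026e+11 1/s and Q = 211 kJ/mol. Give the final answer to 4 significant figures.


rate = A * exp(-Q / (R*T))
T = 846 + 273.15 = 1119.15 K
rate = 2.4026e+11 * exp(-211e3 / (8.314 * 1119.15))
rate = 34.06 1/s


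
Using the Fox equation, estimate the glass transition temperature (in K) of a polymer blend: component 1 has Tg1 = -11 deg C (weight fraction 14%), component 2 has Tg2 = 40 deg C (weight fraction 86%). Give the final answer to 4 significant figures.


1/Tg = w1/Tg1 + w2/Tg2 (in Kelvin)
Tg1 = 262.15 K, Tg2 = 313.15 K
1/Tg = 0.14/262.15 + 0.86/313.15
Tg = 304.8 K


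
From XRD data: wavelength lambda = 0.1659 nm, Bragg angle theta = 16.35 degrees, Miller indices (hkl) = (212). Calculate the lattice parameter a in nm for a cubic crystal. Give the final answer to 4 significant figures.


d = lambda / (2*sin(theta))
d = 0.1659 / (2*sin(16.35 deg))
d = 0.294667 nm
a = d * sqrt(h^2+k^2+l^2) = 0.294667 * sqrt(9)
a = 0.884 nm


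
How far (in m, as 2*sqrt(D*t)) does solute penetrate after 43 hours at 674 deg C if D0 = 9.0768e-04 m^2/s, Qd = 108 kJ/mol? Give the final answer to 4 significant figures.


Step 1: D = D0 * exp(-Qd/(R*T))
T = 947.15 K
D = 9.0768e-04 * exp(-108e3 / (8.314 * 947.15)) = 1.00368e-09 m^2/s
Step 2: L = 2*sqrt(D*t)
t = 43 h = 154800 s
L = 2*sqrt(1.00368e-09 * 154800) = 0.02493 m


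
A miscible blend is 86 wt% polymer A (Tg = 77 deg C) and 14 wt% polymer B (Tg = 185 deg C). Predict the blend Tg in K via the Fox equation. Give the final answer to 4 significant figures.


1/Tg = w1/Tg1 + w2/Tg2 (in Kelvin)
Tg1 = 350.15 K, Tg2 = 458.15 K
1/Tg = 0.86/350.15 + 0.14/458.15
Tg = 362.1 K


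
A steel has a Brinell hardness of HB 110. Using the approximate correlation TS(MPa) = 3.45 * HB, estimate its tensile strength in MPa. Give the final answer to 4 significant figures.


TS (MPa) = 3.45 * HB
TS = 3.45 * 110
TS = 379.5 MPa


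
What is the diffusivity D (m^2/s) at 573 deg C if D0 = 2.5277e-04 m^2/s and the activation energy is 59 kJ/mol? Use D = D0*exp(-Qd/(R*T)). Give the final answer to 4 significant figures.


D = D0 * exp(-Qd / (R*T))
T = 846.15 K
D = 2.5277e-04 * exp(-59e3 / (8.314 * 846.15))
D = 5.76e-08 m^2/s


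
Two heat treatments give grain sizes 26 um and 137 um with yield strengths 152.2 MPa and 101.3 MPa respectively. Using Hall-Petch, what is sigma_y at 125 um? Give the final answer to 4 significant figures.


sigma_y = sigma0 + k / sqrt(d)
1/sqrt(d1) = 1/sqrt(2.6e-05) = 196.116;  1/sqrt(d2) = 85.4358
k = (sigma1 - sigma2) / (1/sqrt(d1) - 1/sqrt(d2)) = (152.2 - 101.3) / (196.116 - 85.4358) = 0.459883 MPa*m^0.5
sigma0 = sigma1 - k/sqrt(d1) = 152.2 - 0.459883*196.116 = 62.0096 MPa
sigma_y(d3) = 62.0096 + 0.459883 / sqrt(1.25e-04) = 103.1 MPa


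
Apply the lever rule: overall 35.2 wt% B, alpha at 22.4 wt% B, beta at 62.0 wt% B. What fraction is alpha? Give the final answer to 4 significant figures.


f_alpha = (C_beta - C0) / (C_beta - C_alpha)
f_alpha = (62.0 - 35.2) / (62.0 - 22.4)
f_alpha = 0.6768


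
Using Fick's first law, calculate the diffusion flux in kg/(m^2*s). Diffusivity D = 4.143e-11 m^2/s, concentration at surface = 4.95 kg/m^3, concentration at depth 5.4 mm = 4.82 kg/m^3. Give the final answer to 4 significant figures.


J = -D * (dC/dx) = D * (C1 - C2) / dx
J = 4.143e-11 * (4.95 - 4.82) / 5.4e-03
J = 9.974e-10 kg/(m^2*s)


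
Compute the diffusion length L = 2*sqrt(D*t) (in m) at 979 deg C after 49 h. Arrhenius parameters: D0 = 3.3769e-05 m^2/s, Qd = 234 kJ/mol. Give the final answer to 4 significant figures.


Step 1: D = D0 * exp(-Qd/(R*T))
T = 1252.15 K
D = 3.3769e-05 * exp(-234e3 / (8.314 * 1252.15)) = 5.84293e-15 m^2/s
Step 2: L = 2*sqrt(D*t)
t = 49 h = 176400 s
L = 2*sqrt(5.84293e-15 * 176400) = 6.421e-05 m


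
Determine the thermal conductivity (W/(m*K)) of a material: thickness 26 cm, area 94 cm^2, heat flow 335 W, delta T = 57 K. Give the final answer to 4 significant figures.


k = Q*L / (A*dT)
L = 0.26 m, A = 9.4e-03 m^2
k = 335 * 0.26 / (9.4e-03 * 57)
k = 162.6 W/(m*K)


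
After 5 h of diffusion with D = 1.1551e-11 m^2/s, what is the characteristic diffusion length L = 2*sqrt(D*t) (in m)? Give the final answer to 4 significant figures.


t = 5 hr = 18000 s
Diffusion length = 2*sqrt(D*t)
= 2*sqrt(1.1551e-11 * 18000)
= 9.12e-04 m


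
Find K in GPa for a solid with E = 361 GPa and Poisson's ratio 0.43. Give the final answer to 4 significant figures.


K = E / (3*(1-2*nu))
K = 361 / (3*(1-2*0.43))
K = 859.5 GPa


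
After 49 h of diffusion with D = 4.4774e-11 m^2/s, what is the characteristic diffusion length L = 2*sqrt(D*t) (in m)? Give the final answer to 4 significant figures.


t = 49 hr = 176400 s
Diffusion length = 2*sqrt(D*t)
= 2*sqrt(4.4774e-11 * 176400)
= 5.621e-03 m
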